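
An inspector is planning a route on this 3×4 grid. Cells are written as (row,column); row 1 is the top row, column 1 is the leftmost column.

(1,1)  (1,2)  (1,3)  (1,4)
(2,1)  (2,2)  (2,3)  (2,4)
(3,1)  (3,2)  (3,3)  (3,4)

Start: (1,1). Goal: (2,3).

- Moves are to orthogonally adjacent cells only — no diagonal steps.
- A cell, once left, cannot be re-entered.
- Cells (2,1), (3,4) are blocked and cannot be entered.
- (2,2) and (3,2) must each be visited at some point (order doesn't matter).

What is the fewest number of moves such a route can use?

5

Any route passes through (2,2) and (3,2) in some order between (1,1) and (2,3). Summing Manhattan distances along each leg and taking the cheapest ordering ((1,1) → (2,2) → (3,2) → (2,3)) gives a lower bound of 2 + 1 + 2 = 5 moves.
A route of 5 moves achieves this: (1,1) → (1,2) → (2,2) → (3,2) → (3,3) → (2,3).
Since 5 matches the lower bound, it is optimal.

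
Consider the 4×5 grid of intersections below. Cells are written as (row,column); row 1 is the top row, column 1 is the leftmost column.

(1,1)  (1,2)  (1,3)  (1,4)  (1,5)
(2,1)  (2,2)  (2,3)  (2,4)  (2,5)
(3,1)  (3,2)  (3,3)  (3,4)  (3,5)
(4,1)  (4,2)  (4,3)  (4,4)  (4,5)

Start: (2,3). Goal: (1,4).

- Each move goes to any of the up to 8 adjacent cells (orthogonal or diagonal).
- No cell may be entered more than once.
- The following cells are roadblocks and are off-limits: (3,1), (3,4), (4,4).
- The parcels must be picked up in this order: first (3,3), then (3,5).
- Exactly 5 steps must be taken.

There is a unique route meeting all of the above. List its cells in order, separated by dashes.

(2,3) - (3,3) - (2,4) - (3,5) - (2,5) - (1,4)

The waypoints must appear in the order (3,3), (3,5), with no cell reused.
Route from (2,3): down 1 to (3,3), up-right 1 to (2,4), down-right 1 to (3,5), up 1 to (2,5), up-left 1 to (1,4) — 5 moves in all.
Check: order respected ((3,3) at step 1, (3,5) at step 3); 5 moves as required.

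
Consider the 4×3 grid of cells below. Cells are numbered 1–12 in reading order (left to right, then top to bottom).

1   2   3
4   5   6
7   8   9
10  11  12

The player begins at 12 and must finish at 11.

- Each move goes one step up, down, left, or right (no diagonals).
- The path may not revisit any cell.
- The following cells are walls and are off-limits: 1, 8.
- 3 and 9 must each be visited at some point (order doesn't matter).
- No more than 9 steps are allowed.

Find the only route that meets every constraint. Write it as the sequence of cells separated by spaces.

12 9 6 3 2 5 4 7 10 11

The budget equals the shortest possible length, so every move has to be on a shortest route through the required cells.
Route from 12: up 3 to 3, left 1 to 2, down 1 to 5, left 1 to 4, down 2 to 10, right 1 to 11 — 9 moves in all.
Check: all required cells visited; 9 ≤ 9 moves.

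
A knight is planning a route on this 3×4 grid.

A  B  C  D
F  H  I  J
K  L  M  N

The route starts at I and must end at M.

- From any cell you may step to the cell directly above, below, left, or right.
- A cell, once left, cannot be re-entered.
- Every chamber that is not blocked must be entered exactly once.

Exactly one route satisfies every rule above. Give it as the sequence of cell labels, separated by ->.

Need to visit all 12 open cells exactly once, starting at I and ending at M.
Route from I: left to H, down to L, left to K, 2× up (reaching A), 3× right (reaching D), 2× down (reaching N), left to M — 11 moves in all.
Check: all 12 open cells covered.

I -> H -> L -> K -> F -> A -> B -> C -> D -> J -> N -> M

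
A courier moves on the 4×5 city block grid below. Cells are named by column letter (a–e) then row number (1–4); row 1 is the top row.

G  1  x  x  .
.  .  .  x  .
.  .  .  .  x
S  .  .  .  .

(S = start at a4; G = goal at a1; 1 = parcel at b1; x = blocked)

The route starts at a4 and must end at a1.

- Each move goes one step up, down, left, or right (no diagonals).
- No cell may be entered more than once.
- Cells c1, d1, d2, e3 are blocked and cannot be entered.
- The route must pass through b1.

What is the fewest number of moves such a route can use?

5

Any route passes through b1 somewhere between a4 and a1. Summing Manhattan distances along the two legs (a4 → b1 → a1) gives a lower bound of 4 + 1 = 5 moves.
A route of 5 moves achieves this: a4 → a3 → a2 → b2 → b1 → a1.
Since 5 matches the lower bound, it is optimal.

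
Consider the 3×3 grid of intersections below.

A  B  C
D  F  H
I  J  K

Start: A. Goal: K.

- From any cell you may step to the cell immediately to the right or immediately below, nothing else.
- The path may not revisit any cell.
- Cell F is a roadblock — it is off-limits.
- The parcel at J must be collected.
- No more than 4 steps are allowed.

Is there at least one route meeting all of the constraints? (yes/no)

One route that works: A → D → I → J → K.

yes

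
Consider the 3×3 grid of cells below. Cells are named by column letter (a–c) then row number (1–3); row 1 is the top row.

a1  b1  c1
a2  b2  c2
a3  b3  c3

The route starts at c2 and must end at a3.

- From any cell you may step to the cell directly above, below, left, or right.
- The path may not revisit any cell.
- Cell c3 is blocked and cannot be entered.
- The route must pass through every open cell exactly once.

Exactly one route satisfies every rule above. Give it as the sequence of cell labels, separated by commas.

Need to visit all 8 open cells exactly once, starting at c2 and ending at a3.
Cell c1 has only two open neighbours (c2 and b1), so the path must pass straight through it: one of those is the cell it's entered from and the other is where it exits.
Route from c2: up 1 to c1, left 2 to a1, down 1 to a2, right 1 to b2, down 1 to b3, left 1 to a3 — 7 moves in all.
Check: all 8 open cells covered.

c2, c1, b1, a1, a2, b2, b3, a3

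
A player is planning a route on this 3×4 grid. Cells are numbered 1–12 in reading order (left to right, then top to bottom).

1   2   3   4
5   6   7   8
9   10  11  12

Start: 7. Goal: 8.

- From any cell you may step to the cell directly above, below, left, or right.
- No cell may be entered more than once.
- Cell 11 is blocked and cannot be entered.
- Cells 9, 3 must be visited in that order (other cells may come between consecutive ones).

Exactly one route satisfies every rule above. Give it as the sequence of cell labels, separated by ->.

The waypoints must appear in the order 9, 3, with no cell reused.
Route from 7: left to 6, down to 10, left to 9, 2× up (reaching 1), 3× right (reaching 4), down to 8 — 9 moves in all.
Check: order respected (9 at step 3, 3 at step 7).

7 -> 6 -> 10 -> 9 -> 5 -> 1 -> 2 -> 3 -> 4 -> 8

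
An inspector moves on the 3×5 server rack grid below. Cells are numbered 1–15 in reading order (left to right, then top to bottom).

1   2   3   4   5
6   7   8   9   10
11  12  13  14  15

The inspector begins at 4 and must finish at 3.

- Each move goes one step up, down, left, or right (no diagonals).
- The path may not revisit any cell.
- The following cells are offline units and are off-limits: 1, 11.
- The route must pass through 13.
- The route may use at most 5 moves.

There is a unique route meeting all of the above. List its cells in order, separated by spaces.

Any route must reach 13 and still end at 3 within 5 moves, so the order of the required stops is forced.
Route from 4: down 2 to 14, left 1 to 13, up 2 to 3 — 5 moves in all.
Check: all required cells visited; 5 ≤ 5 moves.

4 9 14 13 8 3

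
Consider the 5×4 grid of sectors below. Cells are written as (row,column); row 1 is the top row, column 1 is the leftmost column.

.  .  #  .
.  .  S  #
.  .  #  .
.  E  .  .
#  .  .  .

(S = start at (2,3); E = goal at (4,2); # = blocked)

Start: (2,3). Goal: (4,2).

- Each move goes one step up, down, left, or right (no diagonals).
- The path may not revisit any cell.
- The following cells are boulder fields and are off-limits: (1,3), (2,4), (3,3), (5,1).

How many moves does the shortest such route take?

3

The Manhattan distance from (2,3) to (4,2) is |2−4| + |3−2| = 3, so at least 3 moves are needed.
A route of 3 moves achieves this: (2,3) → (2,2) → (3,2) → (4,2).
Since 3 matches the lower bound, it is optimal.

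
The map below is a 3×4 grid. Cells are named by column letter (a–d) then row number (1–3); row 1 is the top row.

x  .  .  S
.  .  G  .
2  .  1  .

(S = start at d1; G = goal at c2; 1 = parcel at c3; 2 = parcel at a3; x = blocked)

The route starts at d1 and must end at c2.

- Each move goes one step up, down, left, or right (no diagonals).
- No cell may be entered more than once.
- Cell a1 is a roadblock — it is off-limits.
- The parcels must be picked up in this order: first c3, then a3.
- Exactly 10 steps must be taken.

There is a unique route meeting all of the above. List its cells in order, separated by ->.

The waypoints must appear in the order c3, a3, with no cell reused.
Route from d1: 2× down (reaching d3), 3× left (reaching a3), up to a2, right to b2, up to b1, right to c1, down to c2 — 10 moves in all.
Check: order respected (1 at step 3, 2 at step 5); 10 moves as required.

d1 -> d2 -> d3 -> c3 -> b3 -> a3 -> a2 -> b2 -> b1 -> c1 -> c2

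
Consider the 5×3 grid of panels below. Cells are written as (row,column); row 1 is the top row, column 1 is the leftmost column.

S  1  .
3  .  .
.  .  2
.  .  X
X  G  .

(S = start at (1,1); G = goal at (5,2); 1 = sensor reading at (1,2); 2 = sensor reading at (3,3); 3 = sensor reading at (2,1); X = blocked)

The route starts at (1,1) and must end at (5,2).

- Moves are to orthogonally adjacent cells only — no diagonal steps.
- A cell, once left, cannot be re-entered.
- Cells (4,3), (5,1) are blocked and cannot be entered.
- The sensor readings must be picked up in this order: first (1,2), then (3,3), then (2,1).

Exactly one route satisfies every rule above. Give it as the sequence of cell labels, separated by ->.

(1,1) -> (1,2) -> (1,3) -> (2,3) -> (3,3) -> (3,2) -> (2,2) -> (2,1) -> (3,1) -> (4,1) -> (4,2) -> (5,2)

The waypoints must appear in the order (1,2), (3,3), (2,1), with no cell reused.
Route from (1,1): 2× right (reaching (1,3)), 2× down (reaching (3,3)), left to (3,2), up to (2,2), left to (2,1), 2× down (reaching (4,1)), right to (4,2), down to (5,2) — 11 moves in all.
Check: order respected (1 at step 1, 2 at step 4, 3 at step 7).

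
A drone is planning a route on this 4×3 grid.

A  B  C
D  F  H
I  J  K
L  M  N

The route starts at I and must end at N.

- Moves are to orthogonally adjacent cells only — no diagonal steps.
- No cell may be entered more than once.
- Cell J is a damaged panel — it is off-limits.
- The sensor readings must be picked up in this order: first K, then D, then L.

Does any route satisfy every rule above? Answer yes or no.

no

Even ignoring the required order, no revisit-free route from I to N manages to pass through all of K, D, and L: branching out from I, every path either misses one of them or, having collected them, can no longer reach N without re-entering a cell.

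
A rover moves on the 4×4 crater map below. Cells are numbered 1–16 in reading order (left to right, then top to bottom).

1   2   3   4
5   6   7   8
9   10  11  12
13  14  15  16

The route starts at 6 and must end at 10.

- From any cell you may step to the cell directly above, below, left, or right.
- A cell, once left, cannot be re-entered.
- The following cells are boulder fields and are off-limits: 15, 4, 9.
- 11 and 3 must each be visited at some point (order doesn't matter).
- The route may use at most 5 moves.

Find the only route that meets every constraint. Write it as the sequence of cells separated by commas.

6, 2, 3, 7, 11, 10

Any route must reach 11 and 3 and still end at 10 within 5 moves, so the order of the required stops is forced.
Route from 6: up to 2, right to 3, 2× down (reaching 11), left to 10 — 5 moves in all.
Check: all required cells visited; 5 ≤ 5 moves.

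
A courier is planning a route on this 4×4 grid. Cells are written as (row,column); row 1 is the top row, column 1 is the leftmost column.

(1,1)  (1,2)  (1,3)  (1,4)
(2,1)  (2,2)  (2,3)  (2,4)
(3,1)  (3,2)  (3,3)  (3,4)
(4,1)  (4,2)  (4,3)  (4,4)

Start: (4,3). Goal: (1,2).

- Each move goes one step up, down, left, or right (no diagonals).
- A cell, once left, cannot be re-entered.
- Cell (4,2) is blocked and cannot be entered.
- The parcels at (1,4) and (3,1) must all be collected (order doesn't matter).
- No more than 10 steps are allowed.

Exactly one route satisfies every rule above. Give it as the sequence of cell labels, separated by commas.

(4,3), (3,3), (3,2), (3,1), (2,1), (2,2), (2,3), (2,4), (1,4), (1,3), (1,2)

The budget equals the shortest possible length, so every move has to be on a shortest route through the required cells.
Route from (4,3): up 1 to (3,3), left 2 to (3,1), up 1 to (2,1), right 3 to (2,4), up 1 to (1,4), left 2 to (1,2) — 10 moves in all.
Check: all required cells visited; 10 ≤ 10 moves.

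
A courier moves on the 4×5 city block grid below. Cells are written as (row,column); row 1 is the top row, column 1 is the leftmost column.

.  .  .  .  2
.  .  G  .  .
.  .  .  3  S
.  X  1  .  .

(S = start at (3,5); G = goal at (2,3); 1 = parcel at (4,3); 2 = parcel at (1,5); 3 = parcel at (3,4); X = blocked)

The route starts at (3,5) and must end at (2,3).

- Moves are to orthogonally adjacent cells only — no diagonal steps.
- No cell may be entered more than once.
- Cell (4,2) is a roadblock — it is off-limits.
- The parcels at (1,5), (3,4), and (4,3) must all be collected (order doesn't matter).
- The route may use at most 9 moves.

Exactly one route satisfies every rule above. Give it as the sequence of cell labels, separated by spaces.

(3,5) (2,5) (1,5) (1,4) (2,4) (3,4) (4,4) (4,3) (3,3) (2,3)

The budget equals the shortest possible length, so every move has to be on a shortest route through the required cells.
Route from (3,5): up 2 to (1,5), left 1 to (1,4), down 3 to (4,4), left 1 to (4,3), up 2 to (2,3) — 9 moves in all.
Check: all required cells visited; 9 ≤ 9 moves.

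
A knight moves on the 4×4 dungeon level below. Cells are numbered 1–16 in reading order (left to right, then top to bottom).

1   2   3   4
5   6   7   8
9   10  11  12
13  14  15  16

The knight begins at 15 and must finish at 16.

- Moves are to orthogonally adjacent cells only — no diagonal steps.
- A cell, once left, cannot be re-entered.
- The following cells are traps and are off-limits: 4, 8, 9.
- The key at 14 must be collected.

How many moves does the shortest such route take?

Any route passes through 14 somewhere between 15 and 16. Summing Manhattan distances along the two legs (15 → 14 → 16) gives a lower bound of 1 + 2 = 3 moves.
The shortest route satisfying every rule uses 5 moves: 15 → 14 → 10 → 11 → 12 → 16.
The no-revisit rule (legs can't share cells) pushes the minimum above the 3-move bound; an exhaustive check rules out every length from 3 to 4, leaving 5 as the minimum.

5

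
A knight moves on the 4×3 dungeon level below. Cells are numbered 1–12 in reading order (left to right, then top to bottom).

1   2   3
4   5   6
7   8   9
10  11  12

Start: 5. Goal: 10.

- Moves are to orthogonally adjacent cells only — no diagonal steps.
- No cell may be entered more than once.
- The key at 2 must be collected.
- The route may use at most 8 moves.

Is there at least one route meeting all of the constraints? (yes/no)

One route that works: 5 → 2 → 1 → 4 → 7 → 10.

yes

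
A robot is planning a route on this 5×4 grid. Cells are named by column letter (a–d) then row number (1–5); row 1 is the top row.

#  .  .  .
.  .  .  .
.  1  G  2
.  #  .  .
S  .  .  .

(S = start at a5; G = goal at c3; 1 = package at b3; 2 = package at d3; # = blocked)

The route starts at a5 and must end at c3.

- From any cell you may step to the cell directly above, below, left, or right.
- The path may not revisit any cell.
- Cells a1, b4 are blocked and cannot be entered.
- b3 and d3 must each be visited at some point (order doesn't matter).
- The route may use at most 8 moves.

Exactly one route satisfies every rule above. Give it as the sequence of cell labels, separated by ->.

The 8-move cap with required stops at b3, d3 leaves no slack for detours.
Route from a5: up 2 to a3, right 1 to b3, up 1 to b2, right 2 to d2, down 1 to d3, left 1 to c3 — 8 moves in all.
Check: all required cells visited; 8 ≤ 8 moves.

a5 -> a4 -> a3 -> b3 -> b2 -> c2 -> d2 -> d3 -> c3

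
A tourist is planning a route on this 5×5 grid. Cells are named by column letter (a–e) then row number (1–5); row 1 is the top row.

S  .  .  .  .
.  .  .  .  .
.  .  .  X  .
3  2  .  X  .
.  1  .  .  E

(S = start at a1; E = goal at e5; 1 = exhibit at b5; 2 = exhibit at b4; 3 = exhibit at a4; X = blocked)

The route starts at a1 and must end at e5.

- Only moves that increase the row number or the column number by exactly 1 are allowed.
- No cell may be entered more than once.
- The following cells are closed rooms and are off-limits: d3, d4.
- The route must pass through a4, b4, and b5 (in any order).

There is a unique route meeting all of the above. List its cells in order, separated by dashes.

Moves only go right or down, so the column and row indices never decrease.
Route from a1: down 3 to a4, right 1 to b4, down 1 to b5, right 3 to e5 — 8 moves in all.
Check: all required cells visited.

a1 - a2 - a3 - a4 - b4 - b5 - c5 - d5 - e5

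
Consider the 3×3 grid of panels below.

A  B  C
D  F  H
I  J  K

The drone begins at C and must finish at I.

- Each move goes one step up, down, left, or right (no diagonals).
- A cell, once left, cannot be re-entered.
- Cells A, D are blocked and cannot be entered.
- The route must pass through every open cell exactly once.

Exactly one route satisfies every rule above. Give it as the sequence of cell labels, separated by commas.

C, B, F, H, K, J, I

Need to visit all 7 open cells exactly once, starting at C and ending at I.
Route from C: left 1 to B, down 1 to F, right 1 to H, down 1 to K, left 2 to I — 6 moves in all.
Check: all 7 open cells covered.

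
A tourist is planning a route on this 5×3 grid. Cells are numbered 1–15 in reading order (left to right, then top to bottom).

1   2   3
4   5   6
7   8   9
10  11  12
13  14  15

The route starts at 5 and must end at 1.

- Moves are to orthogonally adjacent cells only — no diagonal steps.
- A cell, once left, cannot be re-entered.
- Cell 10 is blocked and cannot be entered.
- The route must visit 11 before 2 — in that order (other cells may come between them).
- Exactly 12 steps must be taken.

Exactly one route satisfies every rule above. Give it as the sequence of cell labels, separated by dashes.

The waypoints must appear in the order 11, 2, with no cell reused.
Route from 5: left 1 to 4, down 1 to 7, right 1 to 8, down 2 to 14, right 1 to 15, up 4 to 3, left 2 to 1 — 12 moves in all.
Check: order respected (11 at step 4, 2 at step 11); 12 moves as required.

5 - 4 - 7 - 8 - 11 - 14 - 15 - 12 - 9 - 6 - 3 - 2 - 1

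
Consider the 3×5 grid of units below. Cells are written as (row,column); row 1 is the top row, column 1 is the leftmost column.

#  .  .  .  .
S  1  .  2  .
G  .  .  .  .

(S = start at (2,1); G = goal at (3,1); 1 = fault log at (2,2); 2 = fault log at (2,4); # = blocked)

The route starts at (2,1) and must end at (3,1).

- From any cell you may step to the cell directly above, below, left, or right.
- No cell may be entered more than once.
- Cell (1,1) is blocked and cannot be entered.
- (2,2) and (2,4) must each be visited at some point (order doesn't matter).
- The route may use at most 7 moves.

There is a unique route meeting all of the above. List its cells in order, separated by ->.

Any route must reach (2,2) and (2,4) and still end at (3,1) within 7 moves, so the order of the required stops is forced.
Route from (2,1): 3× right (reaching (2,4)), down to (3,4), 3× left (reaching (3,1)) — 7 moves in all.
Check: all required cells visited; 7 ≤ 7 moves.

(2,1) -> (2,2) -> (2,3) -> (2,4) -> (3,4) -> (3,3) -> (3,2) -> (3,1)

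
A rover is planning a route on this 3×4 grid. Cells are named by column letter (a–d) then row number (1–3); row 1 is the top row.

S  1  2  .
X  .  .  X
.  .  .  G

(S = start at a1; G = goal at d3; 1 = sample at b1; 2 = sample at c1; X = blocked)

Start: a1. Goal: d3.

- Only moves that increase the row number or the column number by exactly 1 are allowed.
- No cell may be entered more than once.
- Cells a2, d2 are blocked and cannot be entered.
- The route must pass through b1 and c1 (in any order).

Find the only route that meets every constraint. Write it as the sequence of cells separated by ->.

a1 -> b1 -> c1 -> c2 -> c3 -> d3

Moves only go right or down, so the column and row indices never decrease.
Route from a1: right 2 to c1, down 2 to c3, right 1 to d3 — 5 moves in all.
Check: all required cells visited.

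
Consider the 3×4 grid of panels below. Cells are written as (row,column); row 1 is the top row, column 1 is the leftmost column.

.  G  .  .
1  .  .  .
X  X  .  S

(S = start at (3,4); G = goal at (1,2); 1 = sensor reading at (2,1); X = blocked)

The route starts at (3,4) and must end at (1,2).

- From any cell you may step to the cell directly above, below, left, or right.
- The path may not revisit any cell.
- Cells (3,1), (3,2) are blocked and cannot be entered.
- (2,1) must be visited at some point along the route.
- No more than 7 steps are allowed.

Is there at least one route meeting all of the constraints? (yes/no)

yes

One route that works: (3,4) → (2,4) → (2,3) → (2,2) → (2,1) → (1,1) → (1,2).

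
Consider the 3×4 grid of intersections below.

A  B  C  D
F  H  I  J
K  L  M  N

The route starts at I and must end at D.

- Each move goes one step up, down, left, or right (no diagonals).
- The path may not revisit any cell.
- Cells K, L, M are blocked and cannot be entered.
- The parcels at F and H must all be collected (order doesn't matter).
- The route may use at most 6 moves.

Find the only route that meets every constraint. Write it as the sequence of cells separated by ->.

Any route must reach F and H and still end at D within 6 moves, so the order of the required stops is forced.
Route from I: 2× left (reaching F), up to A, 3× right (reaching D) — 6 moves in all.
Check: all required cells visited; 6 ≤ 6 moves.

I -> H -> F -> A -> B -> C -> D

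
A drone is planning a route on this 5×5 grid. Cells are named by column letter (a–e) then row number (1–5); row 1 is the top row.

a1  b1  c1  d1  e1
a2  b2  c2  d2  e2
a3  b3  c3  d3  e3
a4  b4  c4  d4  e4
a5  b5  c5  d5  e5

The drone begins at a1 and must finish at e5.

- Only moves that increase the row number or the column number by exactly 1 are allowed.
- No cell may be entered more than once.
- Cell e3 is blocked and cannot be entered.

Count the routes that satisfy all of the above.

55

A right/down-only route from a1 to e5 makes exactly 4 down-moves and 4 right-moves in some order.
With no other constraints that would be C(8,4) = 70 routes.
Subtract routes through each blocked cell (inclusion–exclusion for overlaps): − through e3: 15 → 55.
That gives 55 routes.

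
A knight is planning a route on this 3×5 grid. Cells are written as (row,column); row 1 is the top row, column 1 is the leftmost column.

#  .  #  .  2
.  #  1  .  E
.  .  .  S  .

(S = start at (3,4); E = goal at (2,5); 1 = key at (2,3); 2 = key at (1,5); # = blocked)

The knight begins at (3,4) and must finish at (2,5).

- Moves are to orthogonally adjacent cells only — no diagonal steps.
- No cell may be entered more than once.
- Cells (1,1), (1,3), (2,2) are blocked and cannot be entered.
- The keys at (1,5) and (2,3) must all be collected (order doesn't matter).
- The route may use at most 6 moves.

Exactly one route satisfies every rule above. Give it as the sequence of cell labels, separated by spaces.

The budget equals the shortest possible length, so every move has to be on a shortest route through the required cells.
Route from (3,4): left 1 to (3,3), up 1 to (2,3), right 1 to (2,4), up 1 to (1,4), right 1 to (1,5), down 1 to (2,5) — 6 moves in all.
Check: all required cells visited; 6 ≤ 6 moves.

(3,4) (3,3) (2,3) (2,4) (1,4) (1,5) (2,5)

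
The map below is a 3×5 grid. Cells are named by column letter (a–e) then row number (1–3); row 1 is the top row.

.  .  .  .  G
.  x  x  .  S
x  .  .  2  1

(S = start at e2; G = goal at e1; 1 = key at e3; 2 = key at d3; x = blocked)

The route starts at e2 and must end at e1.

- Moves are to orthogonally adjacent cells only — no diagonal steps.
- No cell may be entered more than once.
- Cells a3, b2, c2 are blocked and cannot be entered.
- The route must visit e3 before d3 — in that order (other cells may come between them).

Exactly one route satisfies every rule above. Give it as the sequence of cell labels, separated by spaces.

The waypoints must appear in the order e3, d3, with no cell reused.
Route from e2: down to e3, left to d3, 2× up (reaching d1), right to e1 — 5 moves in all.
Check: order respected (1 at step 1, 2 at step 2).

e2 e3 d3 d2 d1 e1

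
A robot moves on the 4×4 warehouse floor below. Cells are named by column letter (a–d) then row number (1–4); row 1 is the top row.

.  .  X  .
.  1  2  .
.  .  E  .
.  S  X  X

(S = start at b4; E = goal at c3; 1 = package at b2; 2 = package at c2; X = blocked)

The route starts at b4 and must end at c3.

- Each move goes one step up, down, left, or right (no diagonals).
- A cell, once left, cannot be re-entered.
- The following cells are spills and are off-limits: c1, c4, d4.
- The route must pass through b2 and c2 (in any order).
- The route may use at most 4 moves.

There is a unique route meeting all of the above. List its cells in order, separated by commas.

Any route must reach b2 and c2 and still end at c3 within 4 moves, so the order of the required stops is forced.
Route from b4: 2× up (reaching b2), right to c2, down to c3 — 4 moves in all.
Check: all required cells visited; 4 ≤ 4 moves.

b4, b3, b2, c2, c3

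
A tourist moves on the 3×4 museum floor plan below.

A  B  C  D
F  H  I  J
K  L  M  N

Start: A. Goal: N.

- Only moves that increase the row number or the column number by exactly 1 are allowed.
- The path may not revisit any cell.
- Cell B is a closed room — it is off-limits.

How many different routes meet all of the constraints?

A right/down-only route from A to N makes exactly 2 down-moves and 3 right-moves in some order.
With no other constraints that would be C(5,2) = 10 routes.
Subtract routes through each blocked cell (inclusion–exclusion for overlaps): − through B: 6 → 4.
That gives 4 routes.

4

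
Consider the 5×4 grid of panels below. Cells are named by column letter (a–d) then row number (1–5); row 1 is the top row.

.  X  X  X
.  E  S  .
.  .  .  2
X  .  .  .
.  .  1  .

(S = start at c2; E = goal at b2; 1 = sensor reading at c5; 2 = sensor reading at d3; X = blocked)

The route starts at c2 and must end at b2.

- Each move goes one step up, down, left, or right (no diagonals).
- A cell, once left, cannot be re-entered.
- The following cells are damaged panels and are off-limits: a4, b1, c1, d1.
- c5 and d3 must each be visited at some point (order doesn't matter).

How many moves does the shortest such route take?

Any route passes through c5 and d3 in some order between c2 and b2. Summing Manhattan distances along each leg and taking the cheapest ordering (c2 → c5 → d3 → b2) gives a lower bound of 3 + 3 + 3 = 9 moves.
A route of 9 moves achieves this: c2 → c3 → d3 → d4 → d5 → c5 → c4 → b4 → b3 → b2.
Since 9 matches the lower bound, it is optimal.

9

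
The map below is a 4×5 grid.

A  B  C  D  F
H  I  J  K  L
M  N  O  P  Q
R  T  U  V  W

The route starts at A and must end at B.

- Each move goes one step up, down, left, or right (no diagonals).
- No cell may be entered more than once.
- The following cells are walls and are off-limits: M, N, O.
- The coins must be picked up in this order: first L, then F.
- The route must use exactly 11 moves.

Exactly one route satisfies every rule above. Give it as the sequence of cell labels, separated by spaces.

A H I J K P Q L F D C B

The waypoints must appear in the order L, F, with no cell reused.
Route from A: down 1 to H, right 3 to K, down 1 to P, right 1 to Q, up 2 to F, left 3 to B — 11 moves in all.
Check: order respected (L at step 7, F at step 8); 11 moves as required.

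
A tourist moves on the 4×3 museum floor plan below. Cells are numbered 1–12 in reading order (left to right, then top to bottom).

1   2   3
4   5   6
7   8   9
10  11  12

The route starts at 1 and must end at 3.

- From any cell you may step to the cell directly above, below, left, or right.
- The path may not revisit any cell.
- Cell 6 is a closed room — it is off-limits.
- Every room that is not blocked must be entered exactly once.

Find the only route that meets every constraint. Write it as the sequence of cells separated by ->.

Need to visit all 11 open cells exactly once, starting at 1 and ending at 3.
Cell 10 has only two open neighbours (7 and 11), so the path must pass straight through it: one of those is the cell it's entered from and the other is where it exits.
Route from 1: 3× down (reaching 10), 2× right (reaching 12), up to 9, left to 8, 2× up (reaching 2), right to 3 — 10 moves in all.
Check: all 11 open cells covered.

1 -> 4 -> 7 -> 10 -> 11 -> 12 -> 9 -> 8 -> 5 -> 2 -> 3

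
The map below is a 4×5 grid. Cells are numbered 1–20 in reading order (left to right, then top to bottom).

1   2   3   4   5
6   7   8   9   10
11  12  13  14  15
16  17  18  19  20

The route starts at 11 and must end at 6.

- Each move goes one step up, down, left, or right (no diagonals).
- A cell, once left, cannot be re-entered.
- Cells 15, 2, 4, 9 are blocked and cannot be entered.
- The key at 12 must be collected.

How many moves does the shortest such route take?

3

Any route passes through 12 somewhere between 11 and 6. Summing Manhattan distances along the two legs (11 → 12 → 6) gives a lower bound of 1 + 2 = 3 moves.
A route of 3 moves achieves this: 11 → 12 → 7 → 6.
Since 3 matches the lower bound, it is optimal.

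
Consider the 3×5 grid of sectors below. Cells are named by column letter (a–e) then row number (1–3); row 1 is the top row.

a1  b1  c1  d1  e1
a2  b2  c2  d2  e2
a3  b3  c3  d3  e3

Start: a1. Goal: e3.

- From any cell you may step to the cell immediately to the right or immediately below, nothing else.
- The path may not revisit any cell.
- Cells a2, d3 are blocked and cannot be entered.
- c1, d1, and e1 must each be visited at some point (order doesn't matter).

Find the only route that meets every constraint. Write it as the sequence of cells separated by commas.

a1, b1, c1, d1, e1, e2, e3

Moves only go right or down, so the column and row indices never decrease.
Route from a1: 4× right (reaching e1), 2× down (reaching e3) — 6 moves in all.
Check: all required cells visited.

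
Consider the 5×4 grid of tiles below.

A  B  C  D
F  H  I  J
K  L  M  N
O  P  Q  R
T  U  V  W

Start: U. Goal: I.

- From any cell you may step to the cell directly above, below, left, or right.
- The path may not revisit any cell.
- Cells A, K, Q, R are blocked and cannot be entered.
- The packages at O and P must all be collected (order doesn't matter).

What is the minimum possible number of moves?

6

Any route passes through O and P in some order between U and I. Summing Manhattan distances along each leg and taking the cheapest ordering (U → P → O → I) gives a lower bound of 1 + 1 + 4 = 6 moves.
A route of 6 moves achieves this: U → T → O → P → L → H → I.
Since 6 matches the lower bound, it is optimal.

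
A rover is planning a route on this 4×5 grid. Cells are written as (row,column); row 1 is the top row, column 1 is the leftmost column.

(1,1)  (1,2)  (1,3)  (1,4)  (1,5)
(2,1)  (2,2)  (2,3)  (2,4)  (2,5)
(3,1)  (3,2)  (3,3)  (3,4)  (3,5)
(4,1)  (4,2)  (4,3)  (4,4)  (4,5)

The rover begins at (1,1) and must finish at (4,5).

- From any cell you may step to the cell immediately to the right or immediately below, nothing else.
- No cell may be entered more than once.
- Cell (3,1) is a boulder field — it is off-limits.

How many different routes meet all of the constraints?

30

A right/down-only route from (1,1) to (4,5) makes exactly 3 down-moves and 4 right-moves in some order.
With no other constraints that would be C(7,3) = 35 routes.
Subtract routes through each blocked cell (inclusion–exclusion for overlaps): − through (3,1): 5 → 30.
That gives 30 routes.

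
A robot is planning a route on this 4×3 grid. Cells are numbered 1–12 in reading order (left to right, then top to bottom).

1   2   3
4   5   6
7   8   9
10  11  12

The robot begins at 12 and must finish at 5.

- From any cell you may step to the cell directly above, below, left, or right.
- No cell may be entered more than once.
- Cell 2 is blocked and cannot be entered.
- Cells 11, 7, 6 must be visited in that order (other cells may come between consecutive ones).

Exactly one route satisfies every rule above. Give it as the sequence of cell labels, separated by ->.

The waypoints must appear in the order 11, 7, 6, with no cell reused.
Route from 12: left 2 to 10, up 1 to 7, right 2 to 9, up 1 to 6, left 1 to 5 — 7 moves in all.
Check: order respected (11 at step 1, 7 at step 3, 6 at step 6).

12 -> 11 -> 10 -> 7 -> 8 -> 9 -> 6 -> 5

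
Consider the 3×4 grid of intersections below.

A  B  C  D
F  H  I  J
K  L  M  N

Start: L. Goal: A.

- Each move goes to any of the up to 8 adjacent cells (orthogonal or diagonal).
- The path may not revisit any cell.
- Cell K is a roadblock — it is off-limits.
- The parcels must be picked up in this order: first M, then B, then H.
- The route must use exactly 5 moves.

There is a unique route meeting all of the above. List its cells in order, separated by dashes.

L - M - I - B - H - A

The waypoints must appear in the order M, B, H, with no cell reused.
Route from L: right to M, up to I, up-left to B, down to H, up-left to A — 5 moves in all.
Check: order respected (M at step 1, B at step 3, H at step 4); 5 moves as required.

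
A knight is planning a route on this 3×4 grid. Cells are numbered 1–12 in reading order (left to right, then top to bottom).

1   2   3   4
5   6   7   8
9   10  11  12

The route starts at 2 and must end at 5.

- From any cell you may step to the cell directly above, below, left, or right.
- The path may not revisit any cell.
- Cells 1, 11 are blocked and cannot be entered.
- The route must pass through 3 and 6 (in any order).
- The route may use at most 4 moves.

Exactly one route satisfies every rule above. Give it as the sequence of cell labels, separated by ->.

Any route must reach 3 and 6 and still end at 5 within 4 moves, so the order of the required stops is forced.
Route from 2: right to 3, down to 7, 2× left (reaching 5) — 4 moves in all.
Check: all required cells visited; 4 ≤ 4 moves.

2 -> 3 -> 7 -> 6 -> 5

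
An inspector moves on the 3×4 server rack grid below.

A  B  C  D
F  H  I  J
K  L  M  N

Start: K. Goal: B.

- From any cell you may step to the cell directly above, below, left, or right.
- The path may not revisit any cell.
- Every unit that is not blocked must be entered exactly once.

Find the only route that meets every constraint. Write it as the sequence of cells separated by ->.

Need to visit all 12 open cells exactly once, starting at K and ending at B.
Cell D has only two open neighbours (J and C), so the path must pass straight through it: one of those is the cell it's entered from and the other is where it exits.
Route from K: 3× right (reaching N), 2× up (reaching D), left to C, down to I, 2× left (reaching F), up to A, right to B — 11 moves in all.
Check: all 12 open cells covered.

K -> L -> M -> N -> J -> D -> C -> I -> H -> F -> A -> B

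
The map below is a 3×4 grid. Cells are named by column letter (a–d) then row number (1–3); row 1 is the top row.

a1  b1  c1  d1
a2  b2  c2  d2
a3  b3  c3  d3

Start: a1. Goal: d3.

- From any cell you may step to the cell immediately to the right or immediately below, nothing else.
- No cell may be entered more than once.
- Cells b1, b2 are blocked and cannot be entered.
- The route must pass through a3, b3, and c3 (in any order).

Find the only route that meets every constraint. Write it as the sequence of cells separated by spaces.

Moves only go right or down, so the column and row indices never decrease.
Route from a1: 2× down (reaching a3), 3× right (reaching d3) — 5 moves in all.
Check: all required cells visited.

a1 a2 a3 b3 c3 d3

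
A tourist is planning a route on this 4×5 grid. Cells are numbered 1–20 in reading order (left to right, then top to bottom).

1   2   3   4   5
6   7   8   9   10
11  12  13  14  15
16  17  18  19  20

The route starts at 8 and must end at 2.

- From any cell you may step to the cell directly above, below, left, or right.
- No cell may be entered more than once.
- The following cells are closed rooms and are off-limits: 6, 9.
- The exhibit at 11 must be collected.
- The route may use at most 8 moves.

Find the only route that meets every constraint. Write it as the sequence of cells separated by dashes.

8 - 13 - 18 - 17 - 16 - 11 - 12 - 7 - 2

The budget equals the shortest possible length, so every move has to be on a shortest route through the required cells.
Route from 8: down 2 to 18, left 2 to 16, up 1 to 11, right 1 to 12, up 2 to 2 — 8 moves in all.
Check: all required cells visited; 8 ≤ 8 moves.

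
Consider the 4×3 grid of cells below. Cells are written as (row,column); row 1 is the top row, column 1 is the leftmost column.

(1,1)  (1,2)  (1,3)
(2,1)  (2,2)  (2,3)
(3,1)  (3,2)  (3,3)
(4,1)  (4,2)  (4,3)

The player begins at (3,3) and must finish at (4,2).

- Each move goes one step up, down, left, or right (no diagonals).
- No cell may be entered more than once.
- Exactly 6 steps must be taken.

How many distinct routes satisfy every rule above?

Need simple routes of exactly 6 moves from (3,3) to (4,2) (Manhattan distance 2, so 2 moves are spent on a detour and 2 undoing it).
Enumerating: (3,3) (2,3) (1,3) (1,2) (2,2) (3,2) (4,2) | (3,3) (2,3) (2,2) (3,2) (3,1) (4,1) (4,2) | (3,3) (2,3) (2,2) (2,1) (3,1) (4,1) (4,2) | (3,3) (2,3) (2,2) (2,1) (3,1) (3,2) (4,2) | (3,3) (3,2) (2,2) (2,1) (3,1) (4,1) (4,2).
That gives 5 routes.

5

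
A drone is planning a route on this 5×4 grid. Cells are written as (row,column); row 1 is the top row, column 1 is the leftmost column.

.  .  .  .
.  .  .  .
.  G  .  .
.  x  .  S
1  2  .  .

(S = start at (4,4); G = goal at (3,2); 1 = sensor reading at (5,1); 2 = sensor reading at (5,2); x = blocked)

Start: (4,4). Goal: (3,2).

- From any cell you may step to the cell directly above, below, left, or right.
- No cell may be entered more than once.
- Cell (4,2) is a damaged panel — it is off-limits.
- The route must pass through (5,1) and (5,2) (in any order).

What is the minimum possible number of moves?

Any route passes through (5,1) and (5,2) in some order between (4,4) and (3,2). Summing Manhattan distances along each leg and taking the cheapest ordering ((4,4) → (5,1) → (5,2) → (3,2)) gives a lower bound of 4 + 1 + 2 = 7 moves.
A route of 7 moves achieves this: (4,4) → (5,4) → (5,3) → (5,2) → (5,1) → (4,1) → (3,1) → (3,2).
Since 7 matches the lower bound, it is optimal.

7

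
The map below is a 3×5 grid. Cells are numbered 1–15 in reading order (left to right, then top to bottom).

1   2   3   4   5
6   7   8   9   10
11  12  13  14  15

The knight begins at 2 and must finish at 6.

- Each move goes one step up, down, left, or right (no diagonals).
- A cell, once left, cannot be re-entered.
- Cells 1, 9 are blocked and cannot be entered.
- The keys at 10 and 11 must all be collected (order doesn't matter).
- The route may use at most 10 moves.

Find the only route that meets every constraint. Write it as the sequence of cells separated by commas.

The 10-move cap with required stops at 10, 11 leaves no slack for detours.
Route from 2: right 3 to 5, down 2 to 15, left 4 to 11, up 1 to 6 — 10 moves in all.
Check: all required cells visited; 10 ≤ 10 moves.

2, 3, 4, 5, 10, 15, 14, 13, 12, 11, 6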